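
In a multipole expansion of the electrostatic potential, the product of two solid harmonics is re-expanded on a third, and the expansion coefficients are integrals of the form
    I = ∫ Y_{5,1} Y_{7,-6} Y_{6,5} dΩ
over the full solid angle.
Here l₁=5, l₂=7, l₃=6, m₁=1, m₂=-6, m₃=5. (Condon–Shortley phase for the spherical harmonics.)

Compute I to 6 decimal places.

Rules hold: Σm=0, L=18 even, 2≤6≤12.
N = 11·15·13 = 2145
Δ = 6!·4!·8!/19! = 1/174594420
Racah Σ t=1..5: t=1:−1/4147200 t=2:+1/207360 t=3:−1/82944 t=4:+1/207360 t=5:−1/4147200 = -1/345600
⇒ 3j(5 7 6; 0 0 0)² = 420/46189, sgn -1
Racah Σ t=0..1: t=0:+1/87091200 t=1:−1/29030400 = -1/43545600
⇒ 3j(5 7 6; 1 -6 5)² = 88/6783, sgn +1
4πI² = N·(3j₀)²·(3jₘ)² = 26400/104329
I = -1·√(0.253046/4π) = -0.14190396

-0.141904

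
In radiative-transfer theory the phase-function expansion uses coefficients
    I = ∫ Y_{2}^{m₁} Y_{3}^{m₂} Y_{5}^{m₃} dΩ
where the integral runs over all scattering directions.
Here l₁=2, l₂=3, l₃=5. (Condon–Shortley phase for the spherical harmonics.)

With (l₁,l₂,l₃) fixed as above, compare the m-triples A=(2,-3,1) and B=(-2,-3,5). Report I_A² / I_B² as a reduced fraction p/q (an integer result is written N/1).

l's match ⇒ only the (l;m) 3-j factors differ between A and B.
A: triangle coeff Δ(2,3,5) = 1/2310; Σ_t [0,0]: t=0:+1/17280 = 1/17280; (3j)²=1/2310 [(2 3 5; 2 -3 1)], sign=+1
B: triangle coeff Δ(2,3,5) = 1/2310; Σ_t [0,0]: t=0:+1/17280 = 1/17280; (3j)²=1/11 [(2 3 5; -2 -3 5)], sign=+1
I_A²/I_B² = (1/2310)/(1/11) = 1/210

1/210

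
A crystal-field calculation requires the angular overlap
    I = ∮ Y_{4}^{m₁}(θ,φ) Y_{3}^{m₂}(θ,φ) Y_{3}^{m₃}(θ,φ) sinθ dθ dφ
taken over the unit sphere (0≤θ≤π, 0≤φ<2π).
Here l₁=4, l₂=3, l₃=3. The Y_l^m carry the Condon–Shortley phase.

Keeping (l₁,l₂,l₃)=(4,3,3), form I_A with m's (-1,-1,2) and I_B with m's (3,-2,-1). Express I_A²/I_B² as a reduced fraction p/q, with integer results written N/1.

16/7

Shared (l₁,l₂,l₃)=(4,3,3): N and (l;000)² cancel in I_A²/I_B².
A: Δ = 4!·4!·2!/11! = 1/34650; Racah Σ t=1..2: t=1:−1/144 t=2:+1/48 = 1/72; ⇒ 3j(4 3 3; -1 -1 2)² = 16/693, sgn -1
B: Δ = 4!·4!·2!/11! = 1/34650; Racah Σ t=0..1: t=0:+1/144 t=1:−1/288 = 1/288; ⇒ 3j(4 3 3; 3 -2 -1)² = 1/99, sgn +1
I_A²/I_B² = (16/693)/(1/99) = 16/7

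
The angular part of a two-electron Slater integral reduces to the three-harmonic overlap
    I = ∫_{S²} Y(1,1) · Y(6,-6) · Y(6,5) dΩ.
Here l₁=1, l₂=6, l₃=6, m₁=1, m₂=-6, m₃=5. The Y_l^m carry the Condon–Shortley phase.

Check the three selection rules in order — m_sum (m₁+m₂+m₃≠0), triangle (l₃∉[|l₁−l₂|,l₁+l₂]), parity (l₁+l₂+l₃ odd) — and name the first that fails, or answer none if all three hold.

parity

m₁+m₂+m₃ = 1 − 6 + 5 = 0  ✓
triangle: |1−6|=5 ≤ l₃=6 ≤ 1+6=7  ✓
parity: l₁+l₂+l₃ = 13 is odd  ✗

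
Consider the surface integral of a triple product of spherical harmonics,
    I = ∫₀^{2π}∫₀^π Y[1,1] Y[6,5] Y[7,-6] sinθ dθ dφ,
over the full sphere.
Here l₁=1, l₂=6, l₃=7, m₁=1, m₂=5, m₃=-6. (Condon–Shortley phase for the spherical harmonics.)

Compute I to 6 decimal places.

0.309019

m-sum 0 ✓  L=14 even ✓  5≤7≤7 ✓
Π(2lᵢ+1) = 3×13×15 = 585
triangle coeff Δ(1,6,7) = 1/1365
Σ_t [0,0]: t=0:+1/518400 = 1/518400
(3j)²=7/195 [(1 6 7; 0 0 0)], sign=-1
Σ_t [0,0]: t=0:+1/79833600 = 1/79833600
(3j)²=2/35 [(1 6 7; 1 5 -6)], sign=-1
⇒ 4πI² = 6/5
I = (+1)√(6/5/(4π)) = 0.30901936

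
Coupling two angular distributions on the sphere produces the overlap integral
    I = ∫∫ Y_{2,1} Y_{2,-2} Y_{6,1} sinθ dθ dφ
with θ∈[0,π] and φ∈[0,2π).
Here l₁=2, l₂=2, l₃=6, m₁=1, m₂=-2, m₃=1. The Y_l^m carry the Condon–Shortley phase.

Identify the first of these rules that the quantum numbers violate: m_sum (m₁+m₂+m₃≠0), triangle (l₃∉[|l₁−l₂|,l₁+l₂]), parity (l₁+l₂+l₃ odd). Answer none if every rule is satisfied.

triangle

Σmᵢ = 0  ✓
l₃∈[|l₁−l₂|,l₁+l₂]=[0,4], have l₃=6  ✗
Σlᵢ = 10 ⇒ even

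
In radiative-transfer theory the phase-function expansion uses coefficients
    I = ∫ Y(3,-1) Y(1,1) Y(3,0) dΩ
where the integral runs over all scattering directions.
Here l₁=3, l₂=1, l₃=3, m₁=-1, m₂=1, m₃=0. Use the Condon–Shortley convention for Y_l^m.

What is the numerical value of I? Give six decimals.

0.000000

l₁+l₂+l₃=7 is odd: 3j(l;000)=0 ⇒ I=0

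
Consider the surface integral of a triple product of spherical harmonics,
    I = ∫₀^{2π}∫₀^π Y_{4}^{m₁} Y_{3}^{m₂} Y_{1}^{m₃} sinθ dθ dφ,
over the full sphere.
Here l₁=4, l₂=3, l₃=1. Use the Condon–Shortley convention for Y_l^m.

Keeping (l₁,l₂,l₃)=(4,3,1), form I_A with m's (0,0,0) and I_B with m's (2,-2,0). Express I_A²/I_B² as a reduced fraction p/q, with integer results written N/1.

4/3

Same 4,3,1: normalisation and zero-m 3j drop out of the ratio.
A: Δ: 6! 2! 0! / 9! → 1/252; sum: t=3:−1/36 = -1/36; 3j²(4 3 1; 0 0 0) = Δ·Π!·Σ² = 4/63  (sign +1)
B: Δ: 6! 2! 0! / 9! → 1/252; sum: t=1:−1/120 = -1/120; 3j²(4 3 1; 2 -2 0) = Δ·Π!·Σ² = 1/21  (sign +1)
I_A²/I_B² = (4/63)/(1/21) = 4/3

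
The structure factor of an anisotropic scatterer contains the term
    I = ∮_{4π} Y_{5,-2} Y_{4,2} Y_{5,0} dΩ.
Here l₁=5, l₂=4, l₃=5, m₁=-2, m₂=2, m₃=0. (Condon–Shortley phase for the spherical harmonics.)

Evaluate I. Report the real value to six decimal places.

-0.099440

m-sum 0 ✓  L=14 even ✓  1≤5≤9 ✓
Π(2lᵢ+1) = 11×9×11 = 1089
triangle coeff Δ(5,4,5) = 1/3153150
Σ_t [0,4]: t=0:+1/69120 t=1:−1/1728 t=2:+1/576 t=3:−1/1728 t=4:+1/69120 = 7/11520
(3j)²=2/143 [(5 4 5; 0 0 0)], sign=-1
Σ_t [2,4]: t=2:+1/11520 t=3:−1/1728 t=4:+1/3456 = -7/34560
(3j)²=7/858 [(5 4 5; -2 2 0)], sign=+1
⇒ 4πI² = 21/169
I = (-1)√(21/169/(4π)) = -0.09944006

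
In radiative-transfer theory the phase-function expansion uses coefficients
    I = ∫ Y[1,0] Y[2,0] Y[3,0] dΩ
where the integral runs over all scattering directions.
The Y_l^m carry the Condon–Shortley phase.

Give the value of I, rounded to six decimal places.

0.247767

m-sum 0 ✓  L=6 even ✓  1≤3≤3 ✓
Π(2lᵢ+1) = 3×5×7 = 105
triangle coeff Δ(1,2,3) = 1/105
Σ_t [0,0]: t=0:+1/4 = 1/4
(3j)²=3/35 [(1 2 3; 0 0 0)], sign=-1
(m-triple is (0,0,0) — same symbol as above.)
⇒ 4πI² = 27/35
I = (+1)√(27/35/(4π)) = 0.24776670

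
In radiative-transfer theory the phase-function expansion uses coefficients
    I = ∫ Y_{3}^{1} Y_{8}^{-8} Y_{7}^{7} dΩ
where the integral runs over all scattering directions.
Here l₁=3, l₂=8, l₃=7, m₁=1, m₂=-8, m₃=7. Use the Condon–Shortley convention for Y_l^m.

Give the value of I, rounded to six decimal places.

Rules hold: Σm=0, L=18 even, 5≤7≤11.
N = 7·17·15 = 1785
Δ = 4!·2!·12!/19! = 1/5290740
Racah Σ t=1..3: t=1:−1/7257600 t=2:+1/2073600 t=3:−1/7257600 = 1/4838400
⇒ 3j(3 8 7; 0 0 0)² = 252/20995, sgn -1
Racah Σ t=0..0: t=0:+1/22992076800 = 1/22992076800
⇒ 3j(3 8 7; 1 -8 7)² = 91/2907, sgn +1
4πI² = N·(3j₀)²·(3jₘ)² = 4116/6137
I = -1·√(0.670686/4π) = -0.23102272

-0.231023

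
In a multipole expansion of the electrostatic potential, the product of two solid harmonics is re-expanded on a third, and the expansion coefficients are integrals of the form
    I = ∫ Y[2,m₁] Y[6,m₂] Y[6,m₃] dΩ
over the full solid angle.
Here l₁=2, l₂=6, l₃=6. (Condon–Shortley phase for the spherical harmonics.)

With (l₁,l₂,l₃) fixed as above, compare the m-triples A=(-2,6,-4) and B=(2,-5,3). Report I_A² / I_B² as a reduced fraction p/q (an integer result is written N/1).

l's match ⇒ only the (l;m) 3-j factors differ between A and B.
A: triangle coeff Δ(2,6,6) = 1/90090; Σ_t [2,2]: t=2:+1/14515200 = 1/14515200; (3j)²=2/455 [(2 6 6; -2 6 -4)], sign=+1
B: triangle coeff Δ(2,6,6) = 1/90090; Σ_t [0,0]: t=0:+1/1451520 = 1/1451520; (3j)²=1/91 [(2 6 6; 2 -5 3)], sign=-1
I_A²/I_B² = (2/455)/(1/91) = 2/5

2/5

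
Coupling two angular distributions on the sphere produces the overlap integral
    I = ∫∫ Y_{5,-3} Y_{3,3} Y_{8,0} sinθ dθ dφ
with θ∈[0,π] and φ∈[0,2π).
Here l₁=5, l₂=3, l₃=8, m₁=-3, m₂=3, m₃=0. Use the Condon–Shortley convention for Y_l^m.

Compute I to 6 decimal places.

Rules hold: Σm=0, L=16 even, 2≤8≤8.
N = 11·7·17 = 1309
Δ = 0!·10!·6!/17! = 1/136136
Racah Σ t=0..0: t=0:+1/518400 = 1/518400
⇒ 3j(5 3 8; 0 0 0)² = 56/2431, sgn +1
Racah Σ t=0..0: t=0:+1/58060800 = 1/58060800
⇒ 3j(5 3 8; -3 3 0)² = 1/4862, sgn +1
4πI² = N·(3j₀)²·(3jₘ)² = 196/31603
I = +1·√(0.00620194/4π) = 0.02221565

0.022216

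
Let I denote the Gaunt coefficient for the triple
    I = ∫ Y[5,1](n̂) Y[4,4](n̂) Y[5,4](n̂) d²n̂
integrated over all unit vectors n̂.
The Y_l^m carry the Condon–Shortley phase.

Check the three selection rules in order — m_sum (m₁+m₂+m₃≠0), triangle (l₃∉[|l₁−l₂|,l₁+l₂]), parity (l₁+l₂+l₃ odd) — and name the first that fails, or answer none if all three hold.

m₁+m₂+m₃ = 1 + 4 + 4 = 9  ✗
triangle: |5−4|=1 ≤ l₃=5 ≤ 5+4=9
parity: l₁+l₂+l₃ = 14 is even

m_sum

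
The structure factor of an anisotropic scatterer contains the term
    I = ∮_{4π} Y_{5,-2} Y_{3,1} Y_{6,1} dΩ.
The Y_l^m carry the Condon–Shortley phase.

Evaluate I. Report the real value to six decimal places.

Checks pass: Σm=0; 14 even; l₃=6∈[2,8].
(2·5+1)(2·3+1)(2·6+1) = 1001
Δ: 2! 8! 4! / 15! → 1/675675
sum: t=0:+1/8640 t=1:−1/2304 t=2:+1/8640 = -7/34560
3j²(5 3 6; 0 0 0) = Δ·Π!·Σ² = 7/429  (sign -1)
sum: t=0:+1/241920 t=1:−1/8640 t=2:+1/5760 = 1/16128
3j²(5 3 6; -2 1 1) = Δ·Π!·Σ² = 5/1001  (sign -1)
combine: 4πI² = 1001·7/429·5/1001 = 35/429
take √, sign +1: I = 0.08057502

0.080575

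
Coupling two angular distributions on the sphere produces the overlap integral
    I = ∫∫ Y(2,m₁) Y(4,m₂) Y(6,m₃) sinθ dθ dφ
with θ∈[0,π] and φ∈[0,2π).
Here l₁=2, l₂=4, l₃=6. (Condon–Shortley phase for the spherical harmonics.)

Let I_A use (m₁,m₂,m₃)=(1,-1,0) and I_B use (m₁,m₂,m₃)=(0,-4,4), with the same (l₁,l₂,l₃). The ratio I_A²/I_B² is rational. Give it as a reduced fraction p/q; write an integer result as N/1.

8/3

Shared (l₁,l₂,l₃)=(2,4,6): N and (l;000)² cancel in I_A²/I_B².
A: Δ = 0!·4!·8!/13! = 1/6435; Racah Σ t=0..0: t=0:+1/4320 = 1/4320; ⇒ 3j(2 4 6; 1 -1 0)² = 8/429, sgn +1
B: Δ = 0!·4!·8!/13! = 1/6435; Racah Σ t=0..0: t=0:+1/161280 = 1/161280; ⇒ 3j(2 4 6; 0 -4 4)² = 1/143, sgn +1
I_A²/I_B² = (8/429)/(1/143) = 8/3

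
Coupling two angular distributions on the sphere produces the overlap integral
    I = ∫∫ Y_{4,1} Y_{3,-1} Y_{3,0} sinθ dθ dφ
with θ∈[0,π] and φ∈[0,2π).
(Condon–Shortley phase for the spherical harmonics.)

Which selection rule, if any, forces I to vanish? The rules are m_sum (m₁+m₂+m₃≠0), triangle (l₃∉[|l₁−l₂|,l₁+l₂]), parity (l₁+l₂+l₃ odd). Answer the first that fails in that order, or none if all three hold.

azimuthal sum: 1 − 1 + 0 = 0  ✓
1 ≤ 3 ≤ 7 (triangle on l)  ✓
L = 4 + 3 + 3 = 10 (even)  ✓

none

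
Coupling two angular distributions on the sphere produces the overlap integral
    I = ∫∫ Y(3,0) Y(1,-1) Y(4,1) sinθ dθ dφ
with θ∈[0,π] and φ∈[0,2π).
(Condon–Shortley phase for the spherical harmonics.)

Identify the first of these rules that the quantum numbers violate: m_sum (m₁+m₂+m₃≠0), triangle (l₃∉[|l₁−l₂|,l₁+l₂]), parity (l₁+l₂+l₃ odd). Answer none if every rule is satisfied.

azimuthal sum: 0 − 1 + 1 = 0  ✓
2 ≤ 4 ≤ 4 (triangle on l)  ✓
L = 3 + 1 + 4 = 8 (even)  ✓

none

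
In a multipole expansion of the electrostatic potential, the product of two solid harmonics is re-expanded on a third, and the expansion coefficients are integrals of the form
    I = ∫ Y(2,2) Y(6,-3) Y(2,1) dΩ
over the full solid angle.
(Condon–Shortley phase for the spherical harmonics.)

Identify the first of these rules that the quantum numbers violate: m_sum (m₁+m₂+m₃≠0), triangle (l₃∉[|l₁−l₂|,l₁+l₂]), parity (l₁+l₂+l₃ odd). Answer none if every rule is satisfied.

triangle

azimuthal sum: 2 − 3 + 1 = 0  ✓
4 ≤ 2 ≤ 8 (triangle on l)  ✗
L = 2 + 6 + 2 = 10 (even)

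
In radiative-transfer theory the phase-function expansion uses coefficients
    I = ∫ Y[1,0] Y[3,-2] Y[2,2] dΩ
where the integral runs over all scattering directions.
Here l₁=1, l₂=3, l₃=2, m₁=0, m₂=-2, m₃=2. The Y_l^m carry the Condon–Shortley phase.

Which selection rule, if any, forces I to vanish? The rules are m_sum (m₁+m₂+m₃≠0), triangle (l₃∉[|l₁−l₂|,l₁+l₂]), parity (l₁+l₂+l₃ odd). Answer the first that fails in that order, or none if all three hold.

none

Σmᵢ = 0  ✓
l₃∈[|l₁−l₂|,l₁+l₂]=[2,4], have l₃=2  ✓
Σlᵢ = 6 ⇒ even  ✓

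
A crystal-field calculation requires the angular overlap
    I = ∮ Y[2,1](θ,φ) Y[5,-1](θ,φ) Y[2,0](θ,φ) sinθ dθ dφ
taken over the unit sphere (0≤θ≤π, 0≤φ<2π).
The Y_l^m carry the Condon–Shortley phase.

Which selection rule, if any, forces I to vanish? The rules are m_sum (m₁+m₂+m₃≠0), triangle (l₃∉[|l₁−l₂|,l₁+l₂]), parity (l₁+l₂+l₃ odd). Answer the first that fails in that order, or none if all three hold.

triangle

azimuthal sum: 1 − 1 + 0 = 0  ✓
3 ≤ 2 ≤ 7 (triangle on l)  ✗
L = 2 + 5 + 2 = 9 (odd)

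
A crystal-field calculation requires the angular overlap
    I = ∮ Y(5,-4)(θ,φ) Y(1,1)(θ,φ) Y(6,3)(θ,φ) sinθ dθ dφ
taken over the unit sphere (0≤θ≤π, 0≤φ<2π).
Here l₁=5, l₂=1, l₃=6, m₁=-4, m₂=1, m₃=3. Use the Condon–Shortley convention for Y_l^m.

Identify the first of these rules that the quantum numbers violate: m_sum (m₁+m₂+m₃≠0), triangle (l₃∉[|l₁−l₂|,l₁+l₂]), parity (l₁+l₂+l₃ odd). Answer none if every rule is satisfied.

none

m₁+m₂+m₃ = -4 + 1 + 3 = 0  ✓
triangle: |5−1|=4 ≤ l₃=6 ≤ 5+1=6  ✓
parity: l₁+l₂+l₃ = 12 is even  ✓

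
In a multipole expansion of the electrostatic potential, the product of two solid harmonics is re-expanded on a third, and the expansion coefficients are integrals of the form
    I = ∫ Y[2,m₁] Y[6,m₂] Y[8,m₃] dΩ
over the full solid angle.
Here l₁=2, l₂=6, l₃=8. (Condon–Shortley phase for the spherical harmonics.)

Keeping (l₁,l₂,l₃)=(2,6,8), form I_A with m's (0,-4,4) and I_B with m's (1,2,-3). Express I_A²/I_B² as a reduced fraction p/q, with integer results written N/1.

l's match ⇒ only the (l;m) 3-j factors differ between A and B.
A: triangle coeff Δ(2,6,8) = 1/30940; Σ_t [0,0]: t=0:+1/29030400 = 1/29030400; (3j)²=99/7735 [(2 6 8; 0 -4 4)], sign=+1
B: triangle coeff Δ(2,6,8) = 1/30940; Σ_t [0,0]: t=0:+1/5806080 = 1/5806080; (3j)²=165/6188 [(2 6 8; 1 2 -3)], sign=-1
I_A²/I_B² = (99/7735)/(165/6188) = 12/25

12/25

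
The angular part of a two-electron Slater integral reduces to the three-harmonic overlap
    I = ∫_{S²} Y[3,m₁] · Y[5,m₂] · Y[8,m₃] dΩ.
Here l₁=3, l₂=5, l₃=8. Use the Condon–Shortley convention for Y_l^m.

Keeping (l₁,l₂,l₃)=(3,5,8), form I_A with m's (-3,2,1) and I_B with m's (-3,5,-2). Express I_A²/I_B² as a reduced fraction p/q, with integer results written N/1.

84/1

l's match ⇒ only the (l;m) 3-j factors differ between A and B.
A: triangle coeff Δ(3,5,8) = 1/136136; Σ_t [0,0]: t=0:+1/21772800 = 1/21772800; (3j)²=3/4862 [(3 5 8; -3 2 1)], sign=-1
B: triangle coeff Δ(3,5,8) = 1/136136; Σ_t [0,0]: t=0:+1/2612736000 = 1/2612736000; (3j)²=1/136136 [(3 5 8; -3 5 -2)], sign=+1
I_A²/I_B² = (3/4862)/(1/136136) = 84/1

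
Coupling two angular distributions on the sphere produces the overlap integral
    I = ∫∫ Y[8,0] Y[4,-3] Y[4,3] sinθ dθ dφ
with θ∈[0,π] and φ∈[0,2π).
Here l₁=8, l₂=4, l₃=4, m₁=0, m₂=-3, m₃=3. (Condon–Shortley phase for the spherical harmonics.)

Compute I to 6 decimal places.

0.026793

Checks pass: Σm=0; 16 even; l₃=4∈[4,12].
(2·8+1)(2·4+1)(2·4+1) = 1377
Δ: 8! 8! 0! / 17! → 1/218790
sum: t=4:+1/331776 = 1/331776
3j²(8 4 4; 0 0 0) = Δ·Π!·Σ² = 490/21879  (sign +1)
sum: t=1:−1/25401600 = -1/25401600
3j²(8 4 4; 0 -3 3) = Δ·Π!·Σ² = 32/109395  (sign +1)
combine: 4πI² = 1377·490/21879·32/109395 = 3136/347633
take √, sign +1: I = 0.02679308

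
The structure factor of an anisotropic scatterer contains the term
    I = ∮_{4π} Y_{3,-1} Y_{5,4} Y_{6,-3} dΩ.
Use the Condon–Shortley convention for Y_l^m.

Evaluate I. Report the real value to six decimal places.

0.176531

Rules hold: Σm=0, L=14 even, 2≤6≤8.
N = 7·11·13 = 1001
Δ = 2!·4!·8!/15! = 1/675675
Racah Σ t=0..2: t=0:+1/8640 t=1:−1/2304 t=2:+1/8640 = -7/34560
⇒ 3j(3 5 6; 0 0 0)² = 7/429, sgn -1
Racah Σ t=1..2: t=1:−1/241920 t=2:+1/40320 = 1/48384
⇒ 3j(3 5 6; -1 4 -3)² = 24/1001, sgn -1
4πI² = N·(3j₀)²·(3jₘ)² = 56/143
I = +1·√(0.391608/4π) = 0.17653103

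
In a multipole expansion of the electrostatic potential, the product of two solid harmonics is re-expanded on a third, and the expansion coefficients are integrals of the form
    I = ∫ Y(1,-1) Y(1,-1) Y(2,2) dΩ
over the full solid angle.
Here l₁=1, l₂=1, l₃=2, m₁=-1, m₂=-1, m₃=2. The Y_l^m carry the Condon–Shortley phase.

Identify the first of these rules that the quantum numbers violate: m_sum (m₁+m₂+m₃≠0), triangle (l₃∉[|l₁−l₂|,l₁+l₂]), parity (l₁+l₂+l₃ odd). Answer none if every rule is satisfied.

Σmᵢ = 0  ✓
l₃∈[|l₁−l₂|,l₁+l₂]=[0,2], have l₃=2  ✓
Σlᵢ = 4 ⇒ even  ✓

none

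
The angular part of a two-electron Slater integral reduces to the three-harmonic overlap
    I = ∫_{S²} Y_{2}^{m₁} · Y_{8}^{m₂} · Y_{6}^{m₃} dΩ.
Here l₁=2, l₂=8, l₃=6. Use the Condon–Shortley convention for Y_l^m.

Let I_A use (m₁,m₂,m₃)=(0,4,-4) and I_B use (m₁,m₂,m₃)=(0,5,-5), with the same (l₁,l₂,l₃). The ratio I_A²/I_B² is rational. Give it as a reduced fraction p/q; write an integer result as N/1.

22/13

l's match ⇒ only the (l;m) 3-j factors differ between A and B.
A: triangle coeff Δ(2,8,6) = 1/30940; Σ_t [2,2]: t=2:+1/29030400 = 1/29030400; (3j)²=99/7735 [(2 8 6; 0 4 -4)], sign=+1
B: triangle coeff Δ(2,8,6) = 1/30940; Σ_t [2,2]: t=2:+1/159667200 = 1/159667200; (3j)²=9/1190 [(2 8 6; 0 5 -5)], sign=-1
I_A²/I_B² = (99/7735)/(9/1190) = 22/13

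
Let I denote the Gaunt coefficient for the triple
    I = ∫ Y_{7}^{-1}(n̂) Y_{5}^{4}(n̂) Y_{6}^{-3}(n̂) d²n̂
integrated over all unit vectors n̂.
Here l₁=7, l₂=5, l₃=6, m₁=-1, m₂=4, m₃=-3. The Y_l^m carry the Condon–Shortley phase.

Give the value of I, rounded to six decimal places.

Rules hold: Σm=0, L=18 even, 2≤6≤12.
N = 15·11·13 = 2145
Δ = 6!·8!·4!/19! = 1/174594420
Racah Σ t=1..5: t=1:−1/4147200 t=2:+1/207360 t=3:−1/82944 t=4:+1/207360 t=5:−1/4147200 = -1/345600
⇒ 3j(7 5 6; 0 0 0)² = 420/46189, sgn -1
Racah Σ t=5..6: t=5:−1/2073600 t=6:+1/6220800 = -1/3110400
⇒ 3j(7 5 6; -1 4 -3)² = 3136/230945, sgn +1
4πI² = N·(3j₀)²·(3jₘ)² = 3951360/14919047
I = -1·√(0.264853/4π) = -0.14517700

-0.145177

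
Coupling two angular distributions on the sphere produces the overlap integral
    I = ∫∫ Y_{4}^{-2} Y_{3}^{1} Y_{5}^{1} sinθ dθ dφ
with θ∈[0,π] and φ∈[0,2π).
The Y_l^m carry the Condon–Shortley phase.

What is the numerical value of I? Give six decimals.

Rules hold: Σm=0, L=12 even, 1≤5≤7.
N = 9·7·11 = 693
Δ = 2!·6!·4!/13! = 1/180180
Racah Σ t=0..2: t=0:+1/576 t=1:−1/144 t=2:+1/576 = -1/288
⇒ 3j(4 3 5; 0 0 0)² = 20/1001, sgn +1
Racah Σ t=0..2: t=0:+1/34560 t=1:−1/720 t=2:+1/384 = 43/34560
⇒ 3j(4 3 5; -2 1 1)² = 1849/180180, sgn +1
4πI² = N·(3j₀)²·(3jₘ)² = 1849/13013
I = +1·√(0.142089/4π) = 0.10633465

0.106335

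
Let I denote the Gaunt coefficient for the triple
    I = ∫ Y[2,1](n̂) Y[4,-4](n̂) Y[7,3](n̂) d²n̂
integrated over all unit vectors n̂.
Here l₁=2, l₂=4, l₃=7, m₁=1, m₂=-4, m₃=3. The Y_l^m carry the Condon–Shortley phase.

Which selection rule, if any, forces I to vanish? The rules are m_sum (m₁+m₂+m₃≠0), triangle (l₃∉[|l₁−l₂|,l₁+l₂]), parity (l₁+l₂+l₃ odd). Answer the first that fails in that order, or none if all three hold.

azimuthal sum: 1 − 4 + 3 = 0  ✓
2 ≤ 7 ≤ 6 (triangle on l)  ✗
L = 2 + 4 + 7 = 13 (odd)

triangle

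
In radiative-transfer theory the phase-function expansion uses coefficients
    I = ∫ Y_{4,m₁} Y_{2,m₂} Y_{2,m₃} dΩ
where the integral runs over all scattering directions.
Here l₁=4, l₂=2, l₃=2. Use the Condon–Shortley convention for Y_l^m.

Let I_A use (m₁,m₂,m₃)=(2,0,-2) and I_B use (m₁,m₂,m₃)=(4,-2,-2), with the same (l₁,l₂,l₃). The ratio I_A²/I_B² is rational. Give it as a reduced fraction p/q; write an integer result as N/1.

Same 4,2,2: normalisation and zero-m 3j drop out of the ratio.
A: Δ: 4! 4! 0! / 9! → 1/630; sum: t=2:+1/96 = 1/96; 3j²(4 2 2; 2 0 -2) = Δ·Π!·Σ² = 1/42  (sign +1)
B: Δ: 4! 4! 0! / 9! → 1/630; sum: t=0:+1/576 = 1/576; 3j²(4 2 2; 4 -2 -2) = Δ·Π!·Σ² = 1/9  (sign +1)
I_A²/I_B² = (1/42)/(1/9) = 3/14

3/14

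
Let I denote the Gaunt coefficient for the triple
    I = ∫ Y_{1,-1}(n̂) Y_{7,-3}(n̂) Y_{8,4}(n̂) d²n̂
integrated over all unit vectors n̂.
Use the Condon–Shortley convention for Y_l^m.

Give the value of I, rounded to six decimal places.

0.248575

Rules hold: Σm=0, L=16 even, 6≤8≤8.
N = 3·15·17 = 765
Δ = 0!·2!·14!/17! = 1/2040
Racah Σ t=0..0: t=0:+1/25401600 = 1/25401600
⇒ 3j(1 7 8; 0 0 0)² = 8/255, sgn +1
Racah Σ t=0..0: t=0:+1/174182400 = 1/174182400
⇒ 3j(1 7 8; -1 -3 4)² = 11/340, sgn +1
4πI² = N·(3j₀)²·(3jₘ)² = 66/85
I = +1·√(0.776471/4π) = 0.24857507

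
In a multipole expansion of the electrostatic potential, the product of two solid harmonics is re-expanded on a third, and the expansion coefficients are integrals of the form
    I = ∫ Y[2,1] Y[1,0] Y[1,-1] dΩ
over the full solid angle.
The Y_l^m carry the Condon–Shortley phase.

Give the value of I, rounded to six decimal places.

Checks pass: Σm=0; 4 even; l₃=1∈[1,3].
(2·2+1)(2·1+1)(2·1+1) = 45
Δ: 2! 2! 0! / 5! → 1/30
sum: t=1:−1/1 = -1/1
3j²(2 1 1; 0 0 0) = Δ·Π!·Σ² = 2/15  (sign +1)
sum: t=1:−1/2 = -1/2
3j²(2 1 1; 1 0 -1) = Δ·Π!·Σ² = 1/10  (sign -1)
combine: 4πI² = 45·2/15·1/10 = 3/5
take √, sign -1: I = -0.21850969

-0.218510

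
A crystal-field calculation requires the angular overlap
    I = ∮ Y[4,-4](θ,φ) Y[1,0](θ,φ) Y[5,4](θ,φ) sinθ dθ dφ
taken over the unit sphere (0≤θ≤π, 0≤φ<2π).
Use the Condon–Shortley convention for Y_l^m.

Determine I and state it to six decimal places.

Checks pass: Σm=0; 10 even; l₃=5∈[3,5].
(2·4+1)(2·1+1)(2·5+1) = 297
Δ: 0! 8! 2! / 11! → 1/495
sum: t=0:+1/576 = 1/576
3j²(4 1 5; 0 0 0) = Δ·Π!·Σ² = 5/99  (sign -1)
sum: t=0:+1/40320 = 1/40320
3j²(4 1 5; -4 0 4) = Δ·Π!·Σ² = 1/55  (sign -1)
combine: 4πI² = 297·5/99·1/55 = 3/11
take √, sign +1: I = 0.14731920

0.147319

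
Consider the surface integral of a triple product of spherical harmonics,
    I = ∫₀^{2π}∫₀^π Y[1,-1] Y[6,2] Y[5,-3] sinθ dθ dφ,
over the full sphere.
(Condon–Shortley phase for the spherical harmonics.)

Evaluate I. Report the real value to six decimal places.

0.000000

m-sum = -1 + 2 − 3 = -2 ≠ 0 ⇒ I = 0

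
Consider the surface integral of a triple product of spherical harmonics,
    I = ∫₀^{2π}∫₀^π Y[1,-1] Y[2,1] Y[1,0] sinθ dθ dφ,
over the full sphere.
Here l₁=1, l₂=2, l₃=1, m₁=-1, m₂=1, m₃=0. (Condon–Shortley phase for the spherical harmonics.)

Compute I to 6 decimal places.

-0.218510

Rules hold: Σm=0, L=4 even, 1≤1≤3.
N = 3·5·3 = 45
Δ = 2!·0!·2!/5! = 1/30
Racah Σ t=1..1: t=1:−1/1 = -1/1
⇒ 3j(1 2 1; 0 0 0)² = 2/15, sgn +1
Racah Σ t=2..2: t=2:+1/2 = 1/2
⇒ 3j(1 2 1; -1 1 0)² = 1/10, sgn -1
4πI² = N·(3j₀)²·(3jₘ)² = 3/5
I = -1·√(0.6/4π) = -0.21850969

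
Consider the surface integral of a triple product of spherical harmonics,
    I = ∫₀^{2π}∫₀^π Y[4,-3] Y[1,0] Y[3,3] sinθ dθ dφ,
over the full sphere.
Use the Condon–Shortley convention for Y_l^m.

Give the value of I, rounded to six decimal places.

m-sum 0 ✓  L=8 even ✓  3≤3≤5 ✓
Π(2lᵢ+1) = 9×3×7 = 189
triangle coeff Δ(4,1,3) = 1/252
Σ_t [1,1]: t=1:−1/36 = -1/36
(3j)²=4/63 [(4 1 3; 0 0 0)], sign=+1
Σ_t [1,1]: t=1:−1/720 = -1/720
(3j)²=1/36 [(4 1 3; -3 0 3)], sign=-1
⇒ 4πI² = 1/3
I = (-1)√(1/3/(4π)) = -0.16286750

-0.162868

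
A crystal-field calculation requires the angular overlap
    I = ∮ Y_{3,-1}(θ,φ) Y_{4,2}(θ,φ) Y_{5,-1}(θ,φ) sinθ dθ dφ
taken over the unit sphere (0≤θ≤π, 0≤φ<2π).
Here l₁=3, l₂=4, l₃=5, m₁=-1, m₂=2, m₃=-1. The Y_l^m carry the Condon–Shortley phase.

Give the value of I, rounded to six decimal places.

Checks pass: Σm=0; 12 even; l₃=5∈[1,7].
(2·3+1)(2·4+1)(2·5+1) = 693
Δ: 2! 4! 6! / 13! → 1/180180
sum: t=0:+1/576 t=1:−1/144 t=2:+1/576 = -1/288
3j²(3 4 5; 0 0 0) = Δ·Π!·Σ² = 20/1001  (sign +1)
sum: t=0:+1/34560 t=1:−1/720 t=2:+1/384 = 43/34560
3j²(3 4 5; -1 2 -1) = Δ·Π!·Σ² = 1849/180180  (sign +1)
combine: 4πI² = 693·20/1001·1849/180180 = 1849/13013
take √, sign +1: I = 0.10633465

0.106335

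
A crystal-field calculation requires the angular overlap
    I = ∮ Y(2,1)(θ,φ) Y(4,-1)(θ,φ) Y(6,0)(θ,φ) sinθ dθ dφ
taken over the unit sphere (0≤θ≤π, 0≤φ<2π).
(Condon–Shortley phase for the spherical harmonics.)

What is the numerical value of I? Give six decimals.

Checks pass: Σm=0; 12 even; l₃=6∈[2,6].
(2·2+1)(2·4+1)(2·6+1) = 585
Δ: 0! 4! 8! / 13! → 1/6435
sum: t=0:+1/2304 = 1/2304
3j²(2 4 6; 0 0 0) = Δ·Π!·Σ² = 5/143  (sign +1)
sum: t=0:+1/4320 = 1/4320
3j²(2 4 6; 1 -1 0) = Δ·Π!·Σ² = 8/429  (sign +1)
combine: 4πI² = 585·5/143·8/429 = 600/1573
take √, sign +1: I = 0.17422334

0.174223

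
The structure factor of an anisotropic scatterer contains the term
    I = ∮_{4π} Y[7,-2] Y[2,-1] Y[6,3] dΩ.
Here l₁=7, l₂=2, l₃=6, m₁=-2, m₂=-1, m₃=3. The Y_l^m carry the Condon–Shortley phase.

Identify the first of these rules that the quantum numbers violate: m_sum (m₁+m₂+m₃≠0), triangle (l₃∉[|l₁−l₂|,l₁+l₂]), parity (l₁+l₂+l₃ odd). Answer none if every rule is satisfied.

m₁+m₂+m₃ = -2 − 1 + 3 = 0  ✓
triangle: |7−2|=5 ≤ l₃=6 ≤ 7+2=9  ✓
parity: l₁+l₂+l₃ = 15 is odd  ✗

parity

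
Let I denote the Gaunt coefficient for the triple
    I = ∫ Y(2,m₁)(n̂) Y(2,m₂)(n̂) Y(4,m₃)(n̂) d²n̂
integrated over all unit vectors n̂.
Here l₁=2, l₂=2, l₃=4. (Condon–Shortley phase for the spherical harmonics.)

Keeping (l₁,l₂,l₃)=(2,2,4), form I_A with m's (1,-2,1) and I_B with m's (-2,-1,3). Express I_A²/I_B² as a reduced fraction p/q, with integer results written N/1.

Shared (l₁,l₂,l₃)=(2,2,4): N and (l;000)² cancel in I_A²/I_B².
A: Δ = 0!·4!·4!/9! = 1/630; Racah Σ t=0..0: t=0:+1/144 = 1/144; ⇒ 3j(2 2 4; 1 -2 1)² = 1/126, sgn -1
B: Δ = 0!·4!·4!/9! = 1/630; Racah Σ t=0..0: t=0:+1/144 = 1/144; ⇒ 3j(2 2 4; -2 -1 3)² = 1/18, sgn -1
I_A²/I_B² = (1/126)/(1/18) = 1/7

1/7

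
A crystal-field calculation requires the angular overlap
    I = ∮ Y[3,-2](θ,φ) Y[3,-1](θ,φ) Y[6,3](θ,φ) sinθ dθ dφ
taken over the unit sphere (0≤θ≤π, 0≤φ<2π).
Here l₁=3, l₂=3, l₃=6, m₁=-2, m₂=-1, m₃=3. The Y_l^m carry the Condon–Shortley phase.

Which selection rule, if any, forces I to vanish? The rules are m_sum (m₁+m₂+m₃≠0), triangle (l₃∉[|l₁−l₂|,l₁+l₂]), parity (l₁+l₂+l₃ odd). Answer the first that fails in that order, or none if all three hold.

none

azimuthal sum: -2 − 1 + 3 = 0  ✓
0 ≤ 6 ≤ 6 (triangle on l)  ✓
L = 3 + 3 + 6 = 12 (even)  ✓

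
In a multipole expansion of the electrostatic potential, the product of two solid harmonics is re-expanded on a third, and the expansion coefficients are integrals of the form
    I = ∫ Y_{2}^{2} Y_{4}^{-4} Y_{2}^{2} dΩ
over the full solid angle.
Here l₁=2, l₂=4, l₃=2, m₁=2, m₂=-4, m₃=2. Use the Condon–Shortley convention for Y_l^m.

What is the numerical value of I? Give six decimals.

0.337168

Checks pass: Σm=0; 8 even; l₃=2∈[2,6].
(2·2+1)(2·4+1)(2·2+1) = 225
Δ: 4! 0! 4! / 9! → 1/630
sum: t=2:+1/16 = 1/16
3j²(2 4 2; 0 0 0) = Δ·Π!·Σ² = 2/35  (sign +1)
sum: t=0:+1/576 = 1/576
3j²(2 4 2; 2 -4 2) = Δ·Π!·Σ² = 1/9  (sign +1)
combine: 4πI² = 225·2/35·1/9 = 10/7
take √, sign +1: I = 0.33716777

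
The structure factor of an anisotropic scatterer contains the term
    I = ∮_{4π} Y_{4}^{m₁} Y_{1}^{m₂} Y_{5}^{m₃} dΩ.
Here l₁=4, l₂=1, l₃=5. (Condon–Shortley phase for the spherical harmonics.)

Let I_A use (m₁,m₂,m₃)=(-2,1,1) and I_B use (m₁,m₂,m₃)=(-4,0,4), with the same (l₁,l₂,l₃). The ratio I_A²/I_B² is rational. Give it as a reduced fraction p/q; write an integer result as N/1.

Shared (l₁,l₂,l₃)=(4,1,5): N and (l;000)² cancel in I_A²/I_B².
A: Δ = 0!·8!·2!/11! = 1/495; Racah Σ t=0..0: t=0:+1/2880 = 1/2880; ⇒ 3j(4 1 5; -2 1 1)² = 2/165, sgn +1
B: Δ = 0!·8!·2!/11! = 1/495; Racah Σ t=0..0: t=0:+1/40320 = 1/40320; ⇒ 3j(4 1 5; -4 0 4)² = 1/55, sgn -1
I_A²/I_B² = (2/165)/(1/55) = 2/3

2/3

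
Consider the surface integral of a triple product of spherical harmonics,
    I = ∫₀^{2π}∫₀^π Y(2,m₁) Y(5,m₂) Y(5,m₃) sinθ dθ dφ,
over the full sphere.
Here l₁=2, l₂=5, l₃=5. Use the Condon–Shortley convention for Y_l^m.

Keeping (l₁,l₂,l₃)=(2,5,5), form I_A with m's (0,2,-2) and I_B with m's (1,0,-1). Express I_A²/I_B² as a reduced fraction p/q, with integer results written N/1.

36/5

Same 2,5,5: normalisation and zero-m 3j drop out of the ratio.
A: Δ: 2! 2! 8! / 13! → 1/38610; sum: t=0:+1/20160 t=1:−1/1440 t=2:+1/2880 = -1/3360; 3j²(2 5 5; 0 2 -2) = Δ·Π!·Σ² = 6/715  (sign +1)
B: Δ: 2! 2! 8! / 13! → 1/38610; sum: t=0:+1/1440 t=1:−1/1152 = -1/5760; 3j²(2 5 5; 1 0 -1) = Δ·Π!·Σ² = 1/858  (sign -1)
I_A²/I_B² = (6/715)/(1/858) = 36/5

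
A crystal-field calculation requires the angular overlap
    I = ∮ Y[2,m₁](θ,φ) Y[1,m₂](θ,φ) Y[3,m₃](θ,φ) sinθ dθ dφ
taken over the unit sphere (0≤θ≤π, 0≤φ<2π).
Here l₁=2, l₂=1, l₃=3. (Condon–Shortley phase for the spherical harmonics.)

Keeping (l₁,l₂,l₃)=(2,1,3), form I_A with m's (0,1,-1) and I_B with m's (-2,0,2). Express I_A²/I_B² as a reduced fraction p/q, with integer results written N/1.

6/5

l's match ⇒ only the (l;m) 3-j factors differ between A and B.
A: triangle coeff Δ(2,1,3) = 1/105; Σ_t [0,0]: t=0:+1/8 = 1/8; (3j)²=2/35 [(2 1 3; 0 1 -1)], sign=+1
B: triangle coeff Δ(2,1,3) = 1/105; Σ_t [0,0]: t=0:+1/24 = 1/24; (3j)²=1/21 [(2 1 3; -2 0 2)], sign=-1
I_A²/I_B² = (2/35)/(1/21) = 6/5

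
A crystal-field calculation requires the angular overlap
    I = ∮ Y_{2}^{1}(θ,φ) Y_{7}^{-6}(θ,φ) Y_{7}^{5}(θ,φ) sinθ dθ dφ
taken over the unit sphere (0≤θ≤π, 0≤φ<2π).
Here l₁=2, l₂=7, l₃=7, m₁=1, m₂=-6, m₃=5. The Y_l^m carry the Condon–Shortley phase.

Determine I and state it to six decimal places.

m-sum 0 ✓  L=16 even ✓  5≤7≤9 ✓
Π(2lᵢ+1) = 5×15×15 = 1125
triangle coeff Δ(2,7,7) = 1/185640
Σ_t [0,2]: t=0:+1/2419200 t=1:−1/518400 t=2:+1/2419200 = -1/907200
(3j)²=56/3315 [(2 7 7; 0 0 0)], sign=+1
Σ_t [0,1]: t=0:+1/79833600 t=1:−1/958003200 = 1/87091200
(3j)²=121/4760 [(2 7 7; 1 -6 5)], sign=+1
⇒ 4πI² = 1815/3757
I = (+1)√(1815/3757/(4π)) = 0.19607074

0.196071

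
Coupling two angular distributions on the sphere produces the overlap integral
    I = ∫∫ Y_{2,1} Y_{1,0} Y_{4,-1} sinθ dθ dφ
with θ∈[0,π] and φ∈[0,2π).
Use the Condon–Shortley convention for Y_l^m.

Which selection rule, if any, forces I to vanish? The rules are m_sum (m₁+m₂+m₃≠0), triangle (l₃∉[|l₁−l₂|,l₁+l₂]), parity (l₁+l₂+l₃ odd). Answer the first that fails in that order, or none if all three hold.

triangle

m₁+m₂+m₃ = 1 + 0 − 1 = 0  ✓
triangle: |2−1|=1 ≤ l₃=4 ≤ 2+1=3  ✗
parity: l₁+l₂+l₃ = 7 is odd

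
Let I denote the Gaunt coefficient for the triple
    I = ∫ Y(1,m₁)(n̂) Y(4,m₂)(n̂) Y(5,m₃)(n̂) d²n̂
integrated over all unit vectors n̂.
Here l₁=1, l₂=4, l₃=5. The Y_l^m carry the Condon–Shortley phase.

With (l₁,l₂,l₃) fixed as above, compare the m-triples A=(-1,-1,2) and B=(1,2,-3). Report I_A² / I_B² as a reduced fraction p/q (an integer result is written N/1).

Same 1,4,5: normalisation and zero-m 3j drop out of the ratio.
A: Δ: 0! 2! 8! / 11! → 1/495; sum: t=0:+1/1440 = 1/1440; 3j²(1 4 5; -1 -1 2) = Δ·Π!·Σ² = 7/165  (sign -1)
B: Δ: 0! 2! 8! / 11! → 1/495; sum: t=0:+1/2880 = 1/2880; 3j²(1 4 5; 1 2 -3) = Δ·Π!·Σ² = 28/495  (sign +1)
I_A²/I_B² = (7/165)/(28/495) = 3/4

3/4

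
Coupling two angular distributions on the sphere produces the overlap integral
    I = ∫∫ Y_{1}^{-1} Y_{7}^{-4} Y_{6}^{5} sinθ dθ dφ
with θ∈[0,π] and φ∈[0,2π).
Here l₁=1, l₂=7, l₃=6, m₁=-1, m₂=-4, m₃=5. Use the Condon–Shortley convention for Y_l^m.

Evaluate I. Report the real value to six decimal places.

m-sum 0 ✓  L=14 even ✓  6≤6≤8 ✓
Π(2lᵢ+1) = 3×15×13 = 585
triangle coeff Δ(1,7,6) = 1/1365
Σ_t [1,1]: t=1:−1/518400 = -1/518400
(3j)²=7/195 [(1 7 6; 0 0 0)], sign=-1
Σ_t [2,2]: t=2:+1/79833600 = 1/79833600
(3j)²=1/455 [(1 7 6; -1 -4 5)], sign=-1
⇒ 4πI² = 3/65
I = (+1)√(3/65/(4π)) = 0.06060368

0.060604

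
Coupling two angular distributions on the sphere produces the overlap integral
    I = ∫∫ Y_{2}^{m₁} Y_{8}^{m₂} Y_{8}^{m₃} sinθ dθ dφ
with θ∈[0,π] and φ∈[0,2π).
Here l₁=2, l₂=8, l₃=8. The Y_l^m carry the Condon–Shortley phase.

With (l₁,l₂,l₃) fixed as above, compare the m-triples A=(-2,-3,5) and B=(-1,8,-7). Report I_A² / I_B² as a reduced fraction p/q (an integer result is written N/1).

13/15

Shared (l₁,l₂,l₃)=(2,8,8): N and (l;000)² cancel in I_A²/I_B².
A: Δ = 2!·2!·14!/19! = 1/348840; Racah Σ t=2..2: t=2:+1/958003200 = 1/958003200; ⇒ 3j(2 8 8; -2 -3 5)² = 13/969, sgn -1
B: Δ = 2!·2!·14!/19! = 1/348840; Racah Σ t=2..2: t=2:+1/174356582400 = 1/174356582400; ⇒ 3j(2 8 8; -1 8 -7)² = 5/323, sgn -1
I_A²/I_B² = (13/969)/(5/323) = 13/15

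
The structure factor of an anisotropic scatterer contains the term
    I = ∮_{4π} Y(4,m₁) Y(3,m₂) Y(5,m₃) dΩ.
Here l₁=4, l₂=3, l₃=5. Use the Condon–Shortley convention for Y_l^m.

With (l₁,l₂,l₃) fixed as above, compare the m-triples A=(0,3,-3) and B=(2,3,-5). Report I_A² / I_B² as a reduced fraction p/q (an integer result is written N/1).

2/1

l's match ⇒ only the (l;m) 3-j factors differ between A and B.
A: triangle coeff Δ(4,3,5) = 1/180180; Σ_t [2,2]: t=2:+1/2304 = 1/2304; (3j)²=5/143 [(4 3 5; 0 3 -3)], sign=+1
B: triangle coeff Δ(4,3,5) = 1/180180; Σ_t [2,2]: t=2:+1/34560 = 1/34560; (3j)²=5/286 [(4 3 5; 2 3 -5)], sign=+1
I_A²/I_B² = (5/143)/(5/286) = 2/1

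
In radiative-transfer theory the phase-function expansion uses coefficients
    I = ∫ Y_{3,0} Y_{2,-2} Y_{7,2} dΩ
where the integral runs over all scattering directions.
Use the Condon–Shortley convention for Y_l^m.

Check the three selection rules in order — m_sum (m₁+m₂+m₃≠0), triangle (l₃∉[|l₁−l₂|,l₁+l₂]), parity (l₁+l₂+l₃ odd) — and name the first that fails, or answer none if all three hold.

Σmᵢ = 0  ✓
l₃∈[|l₁−l₂|,l₁+l₂]=[1,5], have l₃=7  ✗
Σlᵢ = 12 ⇒ even

triangle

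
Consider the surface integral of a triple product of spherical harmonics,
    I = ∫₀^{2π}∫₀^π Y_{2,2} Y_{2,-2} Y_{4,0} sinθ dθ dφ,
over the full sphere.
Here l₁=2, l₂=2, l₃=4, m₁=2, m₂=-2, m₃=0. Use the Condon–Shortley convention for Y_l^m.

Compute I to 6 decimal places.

0.040299

m-sum 0 ✓  L=8 even ✓  0≤4≤4 ✓
Π(2lᵢ+1) = 5×5×9 = 225
triangle coeff Δ(2,2,4) = 1/630
Σ_t [0,0]: t=0:+1/16 = 1/16
(3j)²=2/35 [(2 2 4; 0 0 0)], sign=+1
Σ_t [0,0]: t=0:+1/576 = 1/576
(3j)²=1/630 [(2 2 4; 2 -2 0)], sign=+1
⇒ 4πI² = 1/49
I = (+1)√(1/49/(4π)) = 0.04029926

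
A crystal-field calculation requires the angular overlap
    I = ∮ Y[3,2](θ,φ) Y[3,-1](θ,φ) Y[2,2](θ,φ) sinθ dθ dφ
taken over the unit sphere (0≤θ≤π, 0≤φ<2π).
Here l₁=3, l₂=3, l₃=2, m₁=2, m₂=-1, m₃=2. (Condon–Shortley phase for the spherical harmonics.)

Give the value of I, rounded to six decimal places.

0.000000

Σmᵢ = 3 ≠ 0, so the φ-integral vanishes; I = 0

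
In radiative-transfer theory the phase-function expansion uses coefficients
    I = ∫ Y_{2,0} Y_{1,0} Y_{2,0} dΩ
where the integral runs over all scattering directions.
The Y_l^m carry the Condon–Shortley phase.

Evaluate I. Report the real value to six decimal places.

0.000000

L=5 odd ⇒ parity kills the (l;000) factor ⇒ I = 0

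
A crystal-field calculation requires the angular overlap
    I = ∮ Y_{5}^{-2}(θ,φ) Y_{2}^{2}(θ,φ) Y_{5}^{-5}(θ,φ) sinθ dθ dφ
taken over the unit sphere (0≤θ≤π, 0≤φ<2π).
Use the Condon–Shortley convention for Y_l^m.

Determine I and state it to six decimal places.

-2 + 2 − 5 = -5 ≠ 0: azimuthal integral kills it; I = 0

0.000000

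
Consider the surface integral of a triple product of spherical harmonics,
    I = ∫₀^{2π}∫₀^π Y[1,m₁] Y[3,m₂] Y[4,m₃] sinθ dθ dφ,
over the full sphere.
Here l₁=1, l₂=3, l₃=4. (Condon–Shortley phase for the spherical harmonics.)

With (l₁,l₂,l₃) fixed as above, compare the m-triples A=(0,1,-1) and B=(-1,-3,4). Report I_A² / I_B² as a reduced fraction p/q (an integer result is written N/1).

Same 1,3,4: normalisation and zero-m 3j drop out of the ratio.
A: Δ: 0! 2! 6! / 9! → 1/252; sum: t=0:+1/48 = 1/48; 3j²(1 3 4; 0 1 -1) = Δ·Π!·Σ² = 5/84  (sign -1)
B: Δ: 0! 2! 6! / 9! → 1/252; sum: t=0:+1/1440 = 1/1440; 3j²(1 3 4; -1 -3 4) = Δ·Π!·Σ² = 1/9  (sign +1)
I_A²/I_B² = (5/84)/(1/9) = 15/28

15/28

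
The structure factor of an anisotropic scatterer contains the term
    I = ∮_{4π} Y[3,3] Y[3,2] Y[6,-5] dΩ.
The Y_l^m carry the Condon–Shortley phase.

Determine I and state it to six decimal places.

-0.254801

Checks pass: Σm=0; 12 even; l₃=6∈[0,6].
(2·3+1)(2·3+1)(2·6+1) = 637
Δ: 0! 6! 6! / 13! → 1/12012
sum: t=0:+1/1296 = 1/1296
3j²(3 3 6; 0 0 0) = Δ·Π!·Σ² = 100/3003  (sign +1)
sum: t=0:+1/86400 = 1/86400
3j²(3 3 6; 3 2 -5) = Δ·Π!·Σ² = 1/26  (sign -1)
combine: 4πI² = 637·100/3003·1/26 = 350/429
take √, sign -1: I = -0.25480060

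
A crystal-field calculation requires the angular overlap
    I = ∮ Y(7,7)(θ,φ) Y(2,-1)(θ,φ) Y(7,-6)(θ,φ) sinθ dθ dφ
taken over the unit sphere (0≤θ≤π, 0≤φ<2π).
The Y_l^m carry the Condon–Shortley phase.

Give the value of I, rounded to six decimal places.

-0.170036

m-sum 0 ✓  L=16 even ✓  5≤7≤9 ✓
Π(2lᵢ+1) = 15×5×15 = 1125
triangle coeff Δ(7,2,7) = 1/185640
Σ_t [0,2]: t=0:+1/2419200 t=1:−1/518400 t=2:+1/2419200 = -1/907200
(3j)²=56/3315 [(7 2 7; 0 0 0)], sign=+1
Σ_t [0,0]: t=0:+1/958003200 = 1/958003200
(3j)²=13/680 [(7 2 7; 7 -1 -6)], sign=-1
⇒ 4πI² = 105/289
I = (-1)√(105/289/(4π)) = -0.17003597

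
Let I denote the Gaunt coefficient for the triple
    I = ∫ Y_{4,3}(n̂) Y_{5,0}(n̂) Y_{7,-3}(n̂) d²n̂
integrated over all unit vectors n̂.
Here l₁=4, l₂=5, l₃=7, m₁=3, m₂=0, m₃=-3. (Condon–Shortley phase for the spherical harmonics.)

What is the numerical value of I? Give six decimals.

0.133348

m-sum 0 ✓  L=16 even ✓  1≤7≤9 ✓
Π(2lᵢ+1) = 9×11×15 = 1485
triangle coeff Δ(4,5,7) = 1/6126120
Σ_t [0,2]: t=0:+1/69120 t=1:−1/20736 t=2:+1/69120 = -1/51840
(3j)²=280/21879 [(4 5 7; 0 0 0)], sign=+1
Σ_t [0,1]: t=0:+1/172800 t=1:−1/414720 = 7/2073600
(3j)²=343/29172 [(4 5 7; 3 0 -3)], sign=+1
⇒ 4πI² = 120050/537251
I = (+1)√(120050/537251/(4π)) = 0.13334832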